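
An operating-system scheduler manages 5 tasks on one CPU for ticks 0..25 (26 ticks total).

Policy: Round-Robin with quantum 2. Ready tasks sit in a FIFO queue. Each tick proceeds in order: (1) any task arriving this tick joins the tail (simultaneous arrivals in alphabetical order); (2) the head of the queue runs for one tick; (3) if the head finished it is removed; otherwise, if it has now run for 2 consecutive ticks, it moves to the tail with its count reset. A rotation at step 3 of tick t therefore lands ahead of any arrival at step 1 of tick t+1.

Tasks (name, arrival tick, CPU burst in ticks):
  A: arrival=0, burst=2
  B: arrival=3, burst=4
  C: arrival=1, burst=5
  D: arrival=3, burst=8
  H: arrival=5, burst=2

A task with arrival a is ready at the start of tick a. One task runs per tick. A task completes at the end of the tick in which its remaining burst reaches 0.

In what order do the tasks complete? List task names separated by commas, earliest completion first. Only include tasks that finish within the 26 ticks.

completion order = A, H, B, C, D

t=0: queue=[A] q_used=0 → run A
t=1: queue=[A,C] q_used=1 → run A
t=2: queue=[C] q_used=0 → run C
t=3: queue=[C,B,D] q_used=1 → run C
t=4: queue=[B,D,C] q_used=0 → run B
t=5: queue=[B,D,C,H] q_used=1 → run B
t=6: queue=[D,C,H,B] q_used=0 → run D
t=7: queue=[D,C,H,B] q_used=1 → run D
t=8: queue=[C,H,B,D] q_used=0 → run C
t=9: queue=[C,H,B,D] q_used=1 → run C
t=10: queue=[H,B,D,C] q_used=0 → run H
t=11: queue=[H,B,D,C] q_used=1 → run H
t=12: queue=[B,D,C] q_used=0 → run B
t=13: queue=[B,D,C] q_used=1 → run B
t=14: queue=[D,C] q_used=0 → run D
t=15: queue=[D,C] q_used=1 → run D
t=16: queue=[C,D] q_used=0 → run C
t=17: queue=[D] q_used=0 → run D
t=18: queue=[D] q_used=1 → run D
t=19: queue=[D] q_used=0 → run D
t=20: queue=[D] q_used=1 → run D
t=21: (idle)
t=22: (idle)
t=23: (idle)
t=24: (idle)
t=25: (idle)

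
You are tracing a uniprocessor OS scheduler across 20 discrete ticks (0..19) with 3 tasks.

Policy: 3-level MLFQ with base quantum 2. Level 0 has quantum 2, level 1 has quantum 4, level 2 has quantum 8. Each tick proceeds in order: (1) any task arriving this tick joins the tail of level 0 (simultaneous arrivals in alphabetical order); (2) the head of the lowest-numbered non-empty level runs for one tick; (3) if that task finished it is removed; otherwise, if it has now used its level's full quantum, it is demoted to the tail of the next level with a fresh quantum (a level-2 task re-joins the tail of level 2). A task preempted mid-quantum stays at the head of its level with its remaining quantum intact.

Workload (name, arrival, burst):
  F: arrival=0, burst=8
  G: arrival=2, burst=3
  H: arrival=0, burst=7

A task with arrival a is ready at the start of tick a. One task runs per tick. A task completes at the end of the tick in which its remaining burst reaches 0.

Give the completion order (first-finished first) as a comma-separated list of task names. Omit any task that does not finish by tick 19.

t=0: L0/L1/L2 = FH/-/- → run F
t=1: L0/L1/L2 = FH/-/- → run F
t=2: L0/L1/L2 = HG/F/- → run H
t=3: L0/L1/L2 = HG/F/- → run H
t=4: L0/L1/L2 = G/FH/- → run G
t=5: L0/L1/L2 = G/FH/- → run G
t=6: L0/L1/L2 = -/FHG/- → run F
t=7: L0/L1/L2 = -/FHG/- → run F
t=8: L0/L1/L2 = -/FHG/- → run F
t=9: L0/L1/L2 = -/FHG/- → run F
t=10: L0/L1/L2 = -/HG/F → run H
t=11: L0/L1/L2 = -/HG/F → run H
t=12: L0/L1/L2 = -/HG/F → run H
t=13: L0/L1/L2 = -/HG/F → run H
t=14: L0/L1/L2 = -/G/FH → run G
t=15: L0/L1/L2 = -/-/FH → run F
t=16: L0/L1/L2 = -/-/FH → run F
t=17: L0/L1/L2 = -/-/H → run H
t=18: (idle)
t=19: (idle)

completion order = G, F, H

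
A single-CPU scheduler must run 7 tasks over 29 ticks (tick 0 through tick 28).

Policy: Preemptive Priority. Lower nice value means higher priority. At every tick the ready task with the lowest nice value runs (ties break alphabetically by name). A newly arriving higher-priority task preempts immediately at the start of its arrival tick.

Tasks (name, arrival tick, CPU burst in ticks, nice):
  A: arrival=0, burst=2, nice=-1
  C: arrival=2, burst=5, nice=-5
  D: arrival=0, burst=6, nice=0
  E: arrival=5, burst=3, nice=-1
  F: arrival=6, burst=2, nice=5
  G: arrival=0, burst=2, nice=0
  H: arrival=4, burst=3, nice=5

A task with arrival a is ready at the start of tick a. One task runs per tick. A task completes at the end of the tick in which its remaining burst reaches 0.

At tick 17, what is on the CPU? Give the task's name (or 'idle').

t=0: ready={A,D,G} → run A
t=1: ready={A,D,G} → run A
t=2: ready={C,D,G} → run C
t=3: ready={C,D,G} → run C
t=4: ready={C,D,G,H} → run C
t=5: ready={C,D,E,G,H} → run C
t=6: ready={C,D,E,F,G,H} → run C
t=7: ready={D,E,F,G,H} → run E
t=8: ready={D,E,F,G,H} → run E
t=9: ready={D,E,F,G,H} → run E
t=10: ready={D,F,G,H} → run D
t=11: ready={D,F,G,H} → run D
t=12: ready={D,F,G,H} → run D
t=13: ready={D,F,G,H} → run D
t=14: ready={D,F,G,H} → run D
t=15: ready={D,F,G,H} → run D
t=16: ready={F,G,H} → run G
t=17: ready={F,G,H} → run G
t=18: ready={F,H} → run F
t=19: ready={F,H} → run F
t=20: ready={H} → run H
t=21: ready={H} → run H
t=22: ready={H} → run H
t=23: (idle)
t=24: (idle)
t=25: (idle)
t=26: (idle)
t=27: (idle)
t=28: (idle)

running at tick 17 = G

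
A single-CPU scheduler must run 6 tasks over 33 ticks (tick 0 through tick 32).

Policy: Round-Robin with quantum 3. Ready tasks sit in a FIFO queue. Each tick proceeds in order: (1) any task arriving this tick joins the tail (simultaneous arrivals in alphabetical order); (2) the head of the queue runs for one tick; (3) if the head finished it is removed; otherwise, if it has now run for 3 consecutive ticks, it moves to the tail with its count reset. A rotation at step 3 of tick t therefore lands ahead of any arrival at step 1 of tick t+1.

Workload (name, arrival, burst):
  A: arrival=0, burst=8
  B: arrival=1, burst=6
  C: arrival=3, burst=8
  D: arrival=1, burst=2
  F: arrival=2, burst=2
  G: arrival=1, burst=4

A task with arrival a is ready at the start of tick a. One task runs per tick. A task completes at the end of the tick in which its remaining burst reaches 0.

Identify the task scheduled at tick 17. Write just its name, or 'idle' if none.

t=0: queue=[A] q_used=0 → run A
t=1: queue=[A,B,D,G] q_used=1 → run A
t=2: queue=[A,B,D,G,F] q_used=2 → run A
t=3: queue=[B,D,G,F,A,C] q_used=0 → run B
t=4: queue=[B,D,G,F,A,C] q_used=1 → run B
t=5: queue=[B,D,G,F,A,C] q_used=2 → run B
t=6: queue=[D,G,F,A,C,B] q_used=0 → run D
t=7: queue=[D,G,F,A,C,B] q_used=1 → run D
t=8: queue=[G,F,A,C,B] q_used=0 → run G
t=9: queue=[G,F,A,C,B] q_used=1 → run G
t=10: queue=[G,F,A,C,B] q_used=2 → run G
t=11: queue=[F,A,C,B,G] q_used=0 → run F
t=12: queue=[F,A,C,B,G] q_used=1 → run F
t=13: queue=[A,C,B,G] q_used=0 → run A
t=14: queue=[A,C,B,G] q_used=1 → run A
t=15: queue=[A,C,B,G] q_used=2 → run A
t=16: queue=[C,B,G,A] q_used=0 → run C
t=17: queue=[C,B,G,A] q_used=1 → run C
t=18: queue=[C,B,G,A] q_used=2 → run C
t=19: queue=[B,G,A,C] q_used=0 → run B
t=20: queue=[B,G,A,C] q_used=1 → run B
t=21: queue=[B,G,A,C] q_used=2 → run B
t=22: queue=[G,A,C] q_used=0 → run G
t=23: queue=[A,C] q_used=0 → run A
t=24: queue=[A,C] q_used=1 → run A
t=25: queue=[C] q_used=0 → run C
t=26: queue=[C] q_used=1 → run C
t=27: queue=[C] q_used=2 → run C
t=28: queue=[C] q_used=0 → run C
t=29: queue=[C] q_used=1 → run C
t=30: (idle)
t=31: (idle)
t=32: (idle)

running at tick 17 = C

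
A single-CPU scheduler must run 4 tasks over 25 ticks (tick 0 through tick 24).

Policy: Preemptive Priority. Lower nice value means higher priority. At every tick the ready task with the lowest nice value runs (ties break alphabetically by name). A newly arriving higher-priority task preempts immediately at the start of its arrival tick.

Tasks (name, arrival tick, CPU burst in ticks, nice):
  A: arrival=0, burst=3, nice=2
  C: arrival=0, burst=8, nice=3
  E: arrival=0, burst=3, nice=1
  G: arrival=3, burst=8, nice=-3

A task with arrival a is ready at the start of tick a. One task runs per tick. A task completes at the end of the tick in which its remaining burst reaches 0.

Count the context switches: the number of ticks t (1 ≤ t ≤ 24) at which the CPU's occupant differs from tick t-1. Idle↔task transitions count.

t=0: ready={A,C,E} → run E
t=1: ready={A,C,E} → run E
t=2: ready={A,C,E} → run E
t=3: ready={A,C,G} → run G
t=4: ready={A,C,G} → run G
t=5: ready={A,C,G} → run G
t=6: ready={A,C,G} → run G
t=7: ready={A,C,G} → run G
t=8: ready={A,C,G} → run G
t=9: ready={A,C,G} → run G
t=10: ready={A,C,G} → run G
t=11: ready={A,C} → run A
t=12: ready={A,C} → run A
t=13: ready={A,C} → run A
t=14: ready={C} → run C
t=15: ready={C} → run C
t=16: ready={C} → run C
t=17: ready={C} → run C
t=18: ready={C} → run C
t=19: ready={C} → run C
t=20: ready={C} → run C
t=21: ready={C} → run C
t=22: (idle)
t=23: (idle)
t=24: (idle)

context switches = 4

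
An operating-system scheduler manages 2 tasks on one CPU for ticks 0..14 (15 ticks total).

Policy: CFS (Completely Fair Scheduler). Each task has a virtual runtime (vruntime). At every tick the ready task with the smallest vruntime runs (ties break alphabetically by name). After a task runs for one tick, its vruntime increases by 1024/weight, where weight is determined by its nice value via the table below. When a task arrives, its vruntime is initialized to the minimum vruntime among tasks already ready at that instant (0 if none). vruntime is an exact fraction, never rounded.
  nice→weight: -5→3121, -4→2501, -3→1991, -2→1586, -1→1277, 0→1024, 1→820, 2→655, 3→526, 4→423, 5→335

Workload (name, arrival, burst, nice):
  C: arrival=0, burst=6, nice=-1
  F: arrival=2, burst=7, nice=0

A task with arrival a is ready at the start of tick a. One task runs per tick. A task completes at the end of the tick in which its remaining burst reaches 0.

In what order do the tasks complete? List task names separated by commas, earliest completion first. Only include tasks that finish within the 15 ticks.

t=0: vr[C=0] → run C
t=1: vr[C=1024/1277] → run C
t=2: vr[C=2048/1277 F=2048/1277] → run C
t=3: vr[C=3072/1277 F=2048/1277] → run F
t=4: vr[C=3072/1277 F=3325/1277] → run C
t=5: vr[C=4096/1277 F=3325/1277] → run F
t=6: vr[C=4096/1277 F=4602/1277] → run C
t=7: vr[C=5120/1277 F=4602/1277] → run F
t=8: vr[C=5120/1277 F=5879/1277] → run C
t=9: vr[F=5879/1277] → run F
t=10: vr[F=7156/1277] → run F
t=11: vr[F=8433/1277] → run F
t=12: vr[F=9710/1277] → run F
t=13: (idle)
t=14: (idle)

completion order = C, F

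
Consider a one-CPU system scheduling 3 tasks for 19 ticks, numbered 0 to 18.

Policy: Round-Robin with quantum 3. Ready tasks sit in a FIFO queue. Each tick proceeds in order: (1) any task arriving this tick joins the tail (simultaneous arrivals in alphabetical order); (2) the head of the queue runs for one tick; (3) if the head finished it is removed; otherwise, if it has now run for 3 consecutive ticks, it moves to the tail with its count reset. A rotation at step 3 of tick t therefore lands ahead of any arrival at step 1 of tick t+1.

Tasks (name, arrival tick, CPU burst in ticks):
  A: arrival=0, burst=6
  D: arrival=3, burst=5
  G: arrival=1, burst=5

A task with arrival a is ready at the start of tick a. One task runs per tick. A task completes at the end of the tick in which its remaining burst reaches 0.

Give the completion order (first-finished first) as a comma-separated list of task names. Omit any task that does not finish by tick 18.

t=0: queue=[A] q_used=0 → run A
t=1: queue=[A,G] q_used=1 → run A
t=2: queue=[A,G] q_used=2 → run A
t=3: queue=[G,A,D] q_used=0 → run G
t=4: queue=[G,A,D] q_used=1 → run G
t=5: queue=[G,A,D] q_used=2 → run G
t=6: queue=[A,D,G] q_used=0 → run A
t=7: queue=[A,D,G] q_used=1 → run A
t=8: queue=[A,D,G] q_used=2 → run A
t=9: queue=[D,G] q_used=0 → run D
t=10: queue=[D,G] q_used=1 → run D
t=11: queue=[D,G] q_used=2 → run D
t=12: queue=[G,D] q_used=0 → run G
t=13: queue=[G,D] q_used=1 → run G
t=14: queue=[D] q_used=0 → run D
t=15: queue=[D] q_used=1 → run D
t=16: (idle)
t=17: (idle)
t=18: (idle)

completion order = A, G, D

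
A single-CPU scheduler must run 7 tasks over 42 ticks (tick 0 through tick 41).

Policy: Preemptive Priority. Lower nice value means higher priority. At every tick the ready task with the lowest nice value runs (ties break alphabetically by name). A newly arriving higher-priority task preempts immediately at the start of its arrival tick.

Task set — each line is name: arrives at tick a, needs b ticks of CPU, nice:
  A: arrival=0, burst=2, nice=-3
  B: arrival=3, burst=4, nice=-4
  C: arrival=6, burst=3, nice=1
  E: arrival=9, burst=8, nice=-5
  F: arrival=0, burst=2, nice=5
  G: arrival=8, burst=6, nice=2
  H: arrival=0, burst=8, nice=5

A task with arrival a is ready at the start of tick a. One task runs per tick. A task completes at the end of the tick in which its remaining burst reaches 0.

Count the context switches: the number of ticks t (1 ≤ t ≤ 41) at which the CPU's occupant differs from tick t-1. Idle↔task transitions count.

context switches = 9

t=0: ready={A,F,H} → run A
t=1: ready={A,F,H} → run A
t=2: ready={F,H} → run F
t=3: ready={B,F,H} → run B
t=4: ready={B,F,H} → run B
t=5: ready={B,F,H} → run B
t=6: ready={B,C,F,H} → run B
t=7: ready={C,F,H} → run C
t=8: ready={C,F,G,H} → run C
t=9: ready={C,E,F,G,H} → run E
t=10: ready={C,E,F,G,H} → run E
t=11: ready={C,E,F,G,H} → run E
t=12: ready={C,E,F,G,H} → run E
t=13: ready={C,E,F,G,H} → run E
t=14: ready={C,E,F,G,H} → run E
t=15: ready={C,E,F,G,H} → run E
t=16: ready={C,E,F,G,H} → run E
t=17: ready={C,F,G,H} → run C
t=18: ready={F,G,H} → run G
t=19: ready={F,G,H} → run G
t=20: ready={F,G,H} → run G
t=21: ready={F,G,H} → run G
t=22: ready={F,G,H} → run G
t=23: ready={F,G,H} → run G
t=24: ready={F,H} → run F
t=25: ready={H} → run H
t=26: ready={H} → run H
t=27: ready={H} → run H
t=28: ready={H} → run H
t=29: ready={H} → run H
t=30: ready={H} → run H
t=31: ready={H} → run H
t=32: ready={H} → run H
t=33: (idle)
t=34: (idle)
t=35: (idle)
t=36: (idle)
t=37: (idle)
t=38: (idle)
t=39: (idle)
t=40: (idle)
t=41: (idle)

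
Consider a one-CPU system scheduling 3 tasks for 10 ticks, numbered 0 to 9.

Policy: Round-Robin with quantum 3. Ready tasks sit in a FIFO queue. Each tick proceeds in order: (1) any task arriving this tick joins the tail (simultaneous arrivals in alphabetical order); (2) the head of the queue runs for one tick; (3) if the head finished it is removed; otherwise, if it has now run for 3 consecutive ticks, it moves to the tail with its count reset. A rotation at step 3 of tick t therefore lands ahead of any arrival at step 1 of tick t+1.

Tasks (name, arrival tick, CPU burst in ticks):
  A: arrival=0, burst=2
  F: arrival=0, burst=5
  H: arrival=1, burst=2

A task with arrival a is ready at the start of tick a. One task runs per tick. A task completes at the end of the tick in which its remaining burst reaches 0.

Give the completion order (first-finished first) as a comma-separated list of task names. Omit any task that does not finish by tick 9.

completion order = A, H, F

t=0: queue=[A,F] q_used=0 → run A
t=1: queue=[A,F,H] q_used=1 → run A
t=2: queue=[F,H] q_used=0 → run F
t=3: queue=[F,H] q_used=1 → run F
t=4: queue=[F,H] q_used=2 → run F
t=5: queue=[H,F] q_used=0 → run H
t=6: queue=[H,F] q_used=1 → run H
t=7: queue=[F] q_used=0 → run F
t=8: queue=[F] q_used=1 → run F
t=9: (idle)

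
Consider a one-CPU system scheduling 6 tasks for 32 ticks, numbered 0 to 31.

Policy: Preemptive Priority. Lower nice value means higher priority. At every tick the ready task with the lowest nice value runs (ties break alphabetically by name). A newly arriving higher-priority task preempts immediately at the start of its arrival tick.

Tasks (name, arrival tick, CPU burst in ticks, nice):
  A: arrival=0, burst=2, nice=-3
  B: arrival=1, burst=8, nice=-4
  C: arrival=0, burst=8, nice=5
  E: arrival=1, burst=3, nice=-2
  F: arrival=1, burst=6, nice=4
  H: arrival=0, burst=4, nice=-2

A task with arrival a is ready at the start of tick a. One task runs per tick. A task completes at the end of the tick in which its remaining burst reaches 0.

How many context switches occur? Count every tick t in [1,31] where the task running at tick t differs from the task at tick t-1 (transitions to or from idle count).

context switches = 7

t=0: ready={A,C,H} → run A
t=1: ready={A,B,C,E,F,H} → run B
t=2: ready={A,B,C,E,F,H} → run B
t=3: ready={A,B,C,E,F,H} → run B
t=4: ready={A,B,C,E,F,H} → run B
t=5: ready={A,B,C,E,F,H} → run B
t=6: ready={A,B,C,E,F,H} → run B
t=7: ready={A,B,C,E,F,H} → run B
t=8: ready={A,B,C,E,F,H} → run B
t=9: ready={A,C,E,F,H} → run A
t=10: ready={C,E,F,H} → run E
t=11: ready={C,E,F,H} → run E
t=12: ready={C,E,F,H} → run E
t=13: ready={C,F,H} → run H
t=14: ready={C,F,H} → run H
t=15: ready={C,F,H} → run H
t=16: ready={C,F,H} → run H
t=17: ready={C,F} → run F
t=18: ready={C,F} → run F
t=19: ready={C,F} → run F
t=20: ready={C,F} → run F
t=21: ready={C,F} → run F
t=22: ready={C,F} → run F
t=23: ready={C} → run C
t=24: ready={C} → run C
t=25: ready={C} → run C
t=26: ready={C} → run C
t=27: ready={C} → run C
t=28: ready={C} → run C
t=29: ready={C} → run C
t=30: ready={C} → run C
t=31: (idle)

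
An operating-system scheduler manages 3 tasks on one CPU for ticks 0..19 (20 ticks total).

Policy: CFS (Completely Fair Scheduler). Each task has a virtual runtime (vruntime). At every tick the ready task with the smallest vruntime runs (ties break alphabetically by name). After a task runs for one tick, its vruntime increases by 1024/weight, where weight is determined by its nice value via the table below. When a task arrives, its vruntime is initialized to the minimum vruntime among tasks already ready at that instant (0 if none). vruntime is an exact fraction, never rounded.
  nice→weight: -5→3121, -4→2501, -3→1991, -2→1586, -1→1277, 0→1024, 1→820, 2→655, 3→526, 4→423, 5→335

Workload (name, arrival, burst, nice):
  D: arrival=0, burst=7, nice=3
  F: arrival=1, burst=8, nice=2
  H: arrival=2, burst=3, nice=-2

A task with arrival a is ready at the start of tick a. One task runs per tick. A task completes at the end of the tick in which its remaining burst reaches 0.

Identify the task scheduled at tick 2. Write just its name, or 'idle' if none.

t=0: vr[D=0] → run D
t=1: vr[D=512/263 F=512/263] → run D
t=2: vr[D=1024/263 F=512/263 H=512/263] → run F
t=3: vr[D=1024/263 F=604672/172265 H=512/263] → run H
t=4: vr[D=1024/263 F=604672/172265 H=540672/208559] → run H
t=5: vr[D=1024/263 F=604672/172265 H=675328/208559] → run H
t=6: vr[D=1024/263 F=604672/172265] → run F
t=7: vr[D=1024/263 F=873984/172265] → run D
t=8: vr[D=1536/263 F=873984/172265] → run F
t=9: vr[D=1536/263 F=1143296/172265] → run D
t=10: vr[D=2048/263 F=1143296/172265] → run F
t=11: vr[D=2048/263 F=1412608/172265] → run D
t=12: vr[D=2560/263 F=1412608/172265] → run F
t=13: vr[D=2560/263 F=336384/34453] → run D
t=14: vr[D=3072/263 F=336384/34453] → run F
t=15: vr[D=3072/263 F=1951232/172265] → run F
t=16: vr[D=3072/263 F=2220544/172265] → run D
t=17: vr[F=2220544/172265] → run F
t=18: (idle)
t=19: (idle)

running at tick 2 = F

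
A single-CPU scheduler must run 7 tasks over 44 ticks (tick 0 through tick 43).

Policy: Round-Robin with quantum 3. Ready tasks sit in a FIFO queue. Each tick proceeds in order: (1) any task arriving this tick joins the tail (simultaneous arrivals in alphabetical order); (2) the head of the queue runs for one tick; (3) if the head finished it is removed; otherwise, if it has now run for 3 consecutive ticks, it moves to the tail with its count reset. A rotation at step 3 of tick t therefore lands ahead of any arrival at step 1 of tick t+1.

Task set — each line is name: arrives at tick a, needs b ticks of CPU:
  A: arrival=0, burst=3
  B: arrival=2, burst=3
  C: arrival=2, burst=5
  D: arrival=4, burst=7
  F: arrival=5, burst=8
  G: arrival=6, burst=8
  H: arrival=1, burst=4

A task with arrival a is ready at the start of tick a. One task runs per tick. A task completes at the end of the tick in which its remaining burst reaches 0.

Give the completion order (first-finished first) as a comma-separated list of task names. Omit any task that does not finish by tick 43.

t=0: queue=[A] q_used=0 → run A
t=1: queue=[A,H] q_used=1 → run A
t=2: queue=[A,H,B,C] q_used=2 → run A
t=3: queue=[H,B,C] q_used=0 → run H
t=4: queue=[H,B,C,D] q_used=1 → run H
t=5: queue=[H,B,C,D,F] q_used=2 → run H
t=6: queue=[B,C,D,F,H,G] q_used=0 → run B
t=7: queue=[B,C,D,F,H,G] q_used=1 → run B
t=8: queue=[B,C,D,F,H,G] q_used=2 → run B
t=9: queue=[C,D,F,H,G] q_used=0 → run C
t=10: queue=[C,D,F,H,G] q_used=1 → run C
t=11: queue=[C,D,F,H,G] q_used=2 → run C
t=12: queue=[D,F,H,G,C] q_used=0 → run D
t=13: queue=[D,F,H,G,C] q_used=1 → run D
t=14: queue=[D,F,H,G,C] q_used=2 → run D
t=15: queue=[F,H,G,C,D] q_used=0 → run F
t=16: queue=[F,H,G,C,D] q_used=1 → run F
t=17: queue=[F,H,G,C,D] q_used=2 → run F
t=18: queue=[H,G,C,D,F] q_used=0 → run H
t=19: queue=[G,C,D,F] q_used=0 → run G
t=20: queue=[G,C,D,F] q_used=1 → run G
t=21: queue=[G,C,D,F] q_used=2 → run G
t=22: queue=[C,D,F,G] q_used=0 → run C
t=23: queue=[C,D,F,G] q_used=1 → run C
t=24: queue=[D,F,G] q_used=0 → run D
t=25: queue=[D,F,G] q_used=1 → run D
t=26: queue=[D,F,G] q_used=2 → run D
t=27: queue=[F,G,D] q_used=0 → run F
t=28: queue=[F,G,D] q_used=1 → run F
t=29: queue=[F,G,D] q_used=2 → run F
t=30: queue=[G,D,F] q_used=0 → run G
t=31: queue=[G,D,F] q_used=1 → run G
t=32: queue=[G,D,F] q_used=2 → run G
t=33: queue=[D,F,G] q_used=0 → run D
t=34: queue=[F,G] q_used=0 → run F
t=35: queue=[F,G] q_used=1 → run F
t=36: queue=[G] q_used=0 → run G
t=37: queue=[G] q_used=1 → run G
t=38: (idle)
t=39: (idle)
t=40: (idle)
t=41: (idle)
t=42: (idle)
t=43: (idle)

completion order = A, B, H, C, D, F, G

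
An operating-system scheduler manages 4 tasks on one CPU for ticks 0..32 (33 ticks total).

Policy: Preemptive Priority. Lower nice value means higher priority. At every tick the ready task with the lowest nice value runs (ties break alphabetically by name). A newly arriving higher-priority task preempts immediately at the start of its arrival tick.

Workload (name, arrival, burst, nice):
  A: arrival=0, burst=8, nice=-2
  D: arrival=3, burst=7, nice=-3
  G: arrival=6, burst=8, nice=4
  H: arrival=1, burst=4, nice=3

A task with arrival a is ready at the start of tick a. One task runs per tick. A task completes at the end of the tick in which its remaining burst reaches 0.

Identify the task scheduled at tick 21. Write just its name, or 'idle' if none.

t=0: ready={A} → run A
t=1: ready={A,H} → run A
t=2: ready={A,H} → run A
t=3: ready={A,D,H} → run D
t=4: ready={A,D,H} → run D
t=5: ready={A,D,H} → run D
t=6: ready={A,D,G,H} → run D
t=7: ready={A,D,G,H} → run D
t=8: ready={A,D,G,H} → run D
t=9: ready={A,D,G,H} → run D
t=10: ready={A,G,H} → run A
t=11: ready={A,G,H} → run A
t=12: ready={A,G,H} → run A
t=13: ready={A,G,H} → run A
t=14: ready={A,G,H} → run A
t=15: ready={G,H} → run H
t=16: ready={G,H} → run H
t=17: ready={G,H} → run H
t=18: ready={G,H} → run H
t=19: ready={G} → run G
t=20: ready={G} → run G
t=21: ready={G} → run G
t=22: ready={G} → run G
t=23: ready={G} → run G
t=24: ready={G} → run G
t=25: ready={G} → run G
t=26: ready={G} → run G
t=27: (idle)
t=28: (idle)
t=29: (idle)
t=30: (idle)
t=31: (idle)
t=32: (idle)

running at tick 21 = G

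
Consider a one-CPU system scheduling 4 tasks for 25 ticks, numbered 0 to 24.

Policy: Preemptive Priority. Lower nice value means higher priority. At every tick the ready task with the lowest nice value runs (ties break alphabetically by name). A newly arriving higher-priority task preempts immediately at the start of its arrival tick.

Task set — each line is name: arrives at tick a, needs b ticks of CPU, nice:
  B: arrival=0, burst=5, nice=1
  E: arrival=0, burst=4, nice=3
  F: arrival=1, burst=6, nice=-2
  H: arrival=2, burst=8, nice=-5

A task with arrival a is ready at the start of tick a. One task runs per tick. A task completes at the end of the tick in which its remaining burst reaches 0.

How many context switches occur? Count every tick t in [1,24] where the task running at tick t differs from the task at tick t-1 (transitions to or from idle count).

context switches = 6

t=0: ready={B,E} → run B
t=1: ready={B,E,F} → run F
t=2: ready={B,E,F,H} → run H
t=3: ready={B,E,F,H} → run H
t=4: ready={B,E,F,H} → run H
t=5: ready={B,E,F,H} → run H
t=6: ready={B,E,F,H} → run H
t=7: ready={B,E,F,H} → run H
t=8: ready={B,E,F,H} → run H
t=9: ready={B,E,F,H} → run H
t=10: ready={B,E,F} → run F
t=11: ready={B,E,F} → run F
t=12: ready={B,E,F} → run F
t=13: ready={B,E,F} → run F
t=14: ready={B,E,F} → run F
t=15: ready={B,E} → run B
t=16: ready={B,E} → run B
t=17: ready={B,E} → run B
t=18: ready={B,E} → run B
t=19: ready={E} → run E
t=20: ready={E} → run E
t=21: ready={E} → run E
t=22: ready={E} → run E
t=23: (idle)
t=24: (idle)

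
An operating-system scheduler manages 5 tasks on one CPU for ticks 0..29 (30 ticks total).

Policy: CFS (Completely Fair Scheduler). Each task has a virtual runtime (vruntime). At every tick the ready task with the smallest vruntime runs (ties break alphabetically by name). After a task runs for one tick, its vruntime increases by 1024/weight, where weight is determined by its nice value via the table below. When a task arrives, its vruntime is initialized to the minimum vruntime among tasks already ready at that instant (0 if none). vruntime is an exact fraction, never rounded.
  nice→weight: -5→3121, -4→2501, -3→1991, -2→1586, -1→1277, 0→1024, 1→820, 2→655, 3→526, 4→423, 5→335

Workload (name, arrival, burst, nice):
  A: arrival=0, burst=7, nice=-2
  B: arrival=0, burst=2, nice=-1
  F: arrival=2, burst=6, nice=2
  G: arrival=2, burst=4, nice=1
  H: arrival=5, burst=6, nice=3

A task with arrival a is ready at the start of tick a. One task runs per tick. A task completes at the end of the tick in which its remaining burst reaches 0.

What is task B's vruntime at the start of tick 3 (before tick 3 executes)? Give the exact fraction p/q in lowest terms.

t=0: vr[A=0 B=0] → run A
t=1: vr[A=512/793 B=0] → run B
t=2: vr[A=512/793 B=1024/1277 F=512/793 G=512/793] → run A
t=3: vr[A=1024/793 B=1024/1277 F=512/793 G=512/793] → run F
t=4: vr[A=1024/793 B=1024/1277 F=1147392/519415 G=512/793] → run G
t=5: vr[A=1024/793 B=1024/1277 F=1147392/519415 G=307968/162565 H=1024/1277] → run B
t=6: vr[A=1024/793 F=1147392/519415 G=307968/162565 H=1024/1277] → run H
t=7: vr[A=1024/793 F=1147392/519415 G=307968/162565 H=923136/335851] → run A
t=8: vr[A=1536/793 F=1147392/519415 G=307968/162565 H=923136/335851] → run G
t=9: vr[A=1536/793 F=1147392/519415 G=510976/162565 H=923136/335851] → run A
t=10: vr[A=2048/793 F=1147392/519415 G=510976/162565 H=923136/335851] → run F
t=11: vr[A=2048/793 F=1959424/519415 G=510976/162565 H=923136/335851] → run A
t=12: vr[A=2560/793 F=1959424/519415 G=510976/162565 H=923136/335851] → run H
t=13: vr[A=2560/793 F=1959424/519415 G=510976/162565 H=1576960/335851] → run G
t=14: vr[A=2560/793 F=1959424/519415 G=713984/162565 H=1576960/335851] → run A
t=15: vr[A=3072/793 F=1959424/519415 G=713984/162565 H=1576960/335851] → run F
t=16: vr[A=3072/793 F=2771456/519415 G=713984/162565 H=1576960/335851] → run A
t=17: vr[F=2771456/519415 G=713984/162565 H=1576960/335851] → run G
t=18: vr[F=2771456/519415 H=1576960/335851] → run H
t=19: vr[F=2771456/519415 H=2230784/335851] → run F
t=20: vr[F=3583488/519415 H=2230784/335851] → run H
t=21: vr[F=3583488/519415 H=2884608/335851] → run F
t=22: vr[F=879104/103883 H=2884608/335851] → run F
t=23: vr[H=2884608/335851] → run H
t=24: vr[H=3538432/335851] → run H
t=25: (idle)
t=26: (idle)
t=27: (idle)
t=28: (idle)
t=29: (idle)

vruntime(B, start of tick 3) = 1024/1277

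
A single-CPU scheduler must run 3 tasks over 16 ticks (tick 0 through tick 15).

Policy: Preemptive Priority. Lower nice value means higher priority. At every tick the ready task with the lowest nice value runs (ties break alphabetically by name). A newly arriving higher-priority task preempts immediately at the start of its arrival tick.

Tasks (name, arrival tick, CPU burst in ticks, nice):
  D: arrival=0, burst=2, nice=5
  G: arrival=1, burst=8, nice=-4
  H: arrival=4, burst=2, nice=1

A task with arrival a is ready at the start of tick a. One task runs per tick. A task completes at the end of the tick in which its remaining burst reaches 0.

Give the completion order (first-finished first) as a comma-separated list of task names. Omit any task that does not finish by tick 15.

t=0: ready={D} → run D
t=1: ready={D,G} → run G
t=2: ready={D,G} → run G
t=3: ready={D,G} → run G
t=4: ready={D,G,H} → run G
t=5: ready={D,G,H} → run G
t=6: ready={D,G,H} → run G
t=7: ready={D,G,H} → run G
t=8: ready={D,G,H} → run G
t=9: ready={D,H} → run H
t=10: ready={D,H} → run H
t=11: ready={D} → run D
t=12: (idle)
t=13: (idle)
t=14: (idle)
t=15: (idle)

completion order = G, H, D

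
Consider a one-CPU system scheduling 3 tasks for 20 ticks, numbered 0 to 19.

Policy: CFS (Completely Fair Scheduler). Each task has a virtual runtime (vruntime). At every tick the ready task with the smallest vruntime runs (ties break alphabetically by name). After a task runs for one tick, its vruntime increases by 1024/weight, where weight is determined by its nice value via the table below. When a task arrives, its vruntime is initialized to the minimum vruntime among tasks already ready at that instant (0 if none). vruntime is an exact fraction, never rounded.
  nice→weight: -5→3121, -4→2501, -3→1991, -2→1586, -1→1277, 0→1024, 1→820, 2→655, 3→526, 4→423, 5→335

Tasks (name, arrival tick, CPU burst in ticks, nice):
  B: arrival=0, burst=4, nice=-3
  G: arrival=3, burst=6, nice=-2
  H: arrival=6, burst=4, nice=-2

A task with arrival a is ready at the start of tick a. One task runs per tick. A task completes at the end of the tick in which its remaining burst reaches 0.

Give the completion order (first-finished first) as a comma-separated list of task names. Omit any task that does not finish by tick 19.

completion order = B, G, H

t=0: vr[B=0] → run B
t=1: vr[B=1024/1991] → run B
t=2: vr[B=2048/1991] → run B
t=3: vr[B=3072/1991 G=3072/1991] → run B
t=4: vr[G=3072/1991] → run G
t=5: vr[G=3455488/1578863] → run G
t=6: vr[G=4474880/1578863 H=4474880/1578863] → run G
t=7: vr[G=5494272/1578863 H=4474880/1578863] → run H
t=8: vr[G=5494272/1578863 H=5494272/1578863] → run G
t=9: vr[G=6513664/1578863 H=5494272/1578863] → run H
t=10: vr[G=6513664/1578863 H=6513664/1578863] → run G
t=11: vr[G=7533056/1578863 H=6513664/1578863] → run H
t=12: vr[G=7533056/1578863 H=7533056/1578863] → run G
t=13: vr[H=7533056/1578863] → run H
t=14: (idle)
t=15: (idle)
t=16: (idle)
t=17: (idle)
t=18: (idle)
t=19: (idle)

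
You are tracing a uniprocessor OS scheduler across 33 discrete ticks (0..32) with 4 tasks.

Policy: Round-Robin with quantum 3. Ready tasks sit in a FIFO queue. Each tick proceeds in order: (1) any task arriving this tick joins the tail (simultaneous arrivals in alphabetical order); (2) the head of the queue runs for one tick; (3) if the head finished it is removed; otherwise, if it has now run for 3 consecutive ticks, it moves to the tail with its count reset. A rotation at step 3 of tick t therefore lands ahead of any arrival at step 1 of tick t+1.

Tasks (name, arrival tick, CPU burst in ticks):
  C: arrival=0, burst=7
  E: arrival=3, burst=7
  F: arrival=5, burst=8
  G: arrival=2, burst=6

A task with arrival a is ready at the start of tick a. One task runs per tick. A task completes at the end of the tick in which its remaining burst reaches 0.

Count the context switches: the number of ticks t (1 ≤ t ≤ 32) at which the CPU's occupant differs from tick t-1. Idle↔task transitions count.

t=0: queue=[C] q_used=0 → run C
t=1: queue=[C] q_used=1 → run C
t=2: queue=[C,G] q_used=2 → run C
t=3: queue=[G,C,E] q_used=0 → run G
t=4: queue=[G,C,E] q_used=1 → run G
t=5: queue=[G,C,E,F] q_used=2 → run G
t=6: queue=[C,E,F,G] q_used=0 → run C
t=7: queue=[C,E,F,G] q_used=1 → run C
t=8: queue=[C,E,F,G] q_used=2 → run C
t=9: queue=[E,F,G,C] q_used=0 → run E
t=10: queue=[E,F,G,C] q_used=1 → run E
t=11: queue=[E,F,G,C] q_used=2 → run E
t=12: queue=[F,G,C,E] q_used=0 → run F
t=13: queue=[F,G,C,E] q_used=1 → run F
t=14: queue=[F,G,C,E] q_used=2 → run F
t=15: queue=[G,C,E,F] q_used=0 → run G
t=16: queue=[G,C,E,F] q_used=1 → run G
t=17: queue=[G,C,E,F] q_used=2 → run G
t=18: queue=[C,E,F] q_used=0 → run C
t=19: queue=[E,F] q_used=0 → run E
t=20: queue=[E,F] q_used=1 → run E
t=21: queue=[E,F] q_used=2 → run E
t=22: queue=[F,E] q_used=0 → run F
t=23: queue=[F,E] q_used=1 → run F
t=24: queue=[F,E] q_used=2 → run F
t=25: queue=[E,F] q_used=0 → run E
t=26: queue=[F] q_used=0 → run F
t=27: queue=[F] q_used=1 → run F
t=28: (idle)
t=29: (idle)
t=30: (idle)
t=31: (idle)
t=32: (idle)

context switches = 11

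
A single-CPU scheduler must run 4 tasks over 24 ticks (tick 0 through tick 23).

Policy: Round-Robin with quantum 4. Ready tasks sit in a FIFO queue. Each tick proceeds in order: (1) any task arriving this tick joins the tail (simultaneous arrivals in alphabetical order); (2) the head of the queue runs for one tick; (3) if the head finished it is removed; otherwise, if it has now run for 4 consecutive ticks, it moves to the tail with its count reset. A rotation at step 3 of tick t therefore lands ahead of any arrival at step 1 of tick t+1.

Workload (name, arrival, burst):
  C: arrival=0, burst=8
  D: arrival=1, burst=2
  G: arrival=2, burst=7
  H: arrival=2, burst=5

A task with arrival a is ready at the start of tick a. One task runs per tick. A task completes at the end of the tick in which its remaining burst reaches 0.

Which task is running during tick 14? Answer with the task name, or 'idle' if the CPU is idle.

running at tick 14 = C

t=0: queue=[C] q_used=0 → run C
t=1: queue=[C,D] q_used=1 → run C
t=2: queue=[C,D,G,H] q_used=2 → run C
t=3: queue=[C,D,G,H] q_used=3 → run C
t=4: queue=[D,G,H,C] q_used=0 → run D
t=5: queue=[D,G,H,C] q_used=1 → run D
t=6: queue=[G,H,C] q_used=0 → run G
t=7: queue=[G,H,C] q_used=1 → run G
t=8: queue=[G,H,C] q_used=2 → run G
t=9: queue=[G,H,C] q_used=3 → run G
t=10: queue=[H,C,G] q_used=0 → run H
t=11: queue=[H,C,G] q_used=1 → run H
t=12: queue=[H,C,G] q_used=2 → run H
t=13: queue=[H,C,G] q_used=3 → run H
t=14: queue=[C,G,H] q_used=0 → run C
t=15: queue=[C,G,H] q_used=1 → run C
t=16: queue=[C,G,H] q_used=2 → run C
t=17: queue=[C,G,H] q_used=3 → run C
t=18: queue=[G,H] q_used=0 → run G
t=19: queue=[G,H] q_used=1 → run G
t=20: queue=[G,H] q_used=2 → run G
t=21: queue=[H] q_used=0 → run H
t=22: (idle)
t=23: (idle)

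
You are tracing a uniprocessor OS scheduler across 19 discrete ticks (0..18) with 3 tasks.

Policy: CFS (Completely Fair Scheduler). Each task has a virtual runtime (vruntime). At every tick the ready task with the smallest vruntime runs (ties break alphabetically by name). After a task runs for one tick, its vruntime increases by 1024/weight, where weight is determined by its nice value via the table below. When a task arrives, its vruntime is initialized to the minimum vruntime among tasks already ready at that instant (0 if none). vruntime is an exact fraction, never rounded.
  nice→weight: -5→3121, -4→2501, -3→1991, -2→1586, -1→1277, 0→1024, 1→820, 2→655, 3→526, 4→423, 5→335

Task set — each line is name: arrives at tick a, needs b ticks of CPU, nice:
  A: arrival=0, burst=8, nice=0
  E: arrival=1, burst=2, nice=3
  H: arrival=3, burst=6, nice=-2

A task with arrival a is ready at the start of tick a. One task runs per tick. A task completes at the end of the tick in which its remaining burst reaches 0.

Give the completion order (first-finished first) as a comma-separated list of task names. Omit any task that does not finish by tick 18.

t=0: vr[A=0] → run A
t=1: vr[A=1 E=1] → run A
t=2: vr[A=2 E=1] → run E
t=3: vr[A=2 E=775/263 H=2] → run A
t=4: vr[A=3 E=775/263 H=2] → run H
t=5: vr[A=3 E=775/263 H=2098/793] → run H
t=6: vr[A=3 E=775/263 H=2610/793] → run E
t=7: vr[A=3 H=2610/793] → run A
t=8: vr[A=4 H=2610/793] → run H
t=9: vr[A=4 H=3122/793] → run H
t=10: vr[A=4 H=3634/793] → run A
t=11: vr[A=5 H=3634/793] → run H
t=12: vr[A=5 H=4146/793] → run A
t=13: vr[A=6 H=4146/793] → run H
t=14: vr[A=6] → run A
t=15: vr[A=7] → run A
t=16: (idle)
t=17: (idle)
t=18: (idle)

completion order = E, H, A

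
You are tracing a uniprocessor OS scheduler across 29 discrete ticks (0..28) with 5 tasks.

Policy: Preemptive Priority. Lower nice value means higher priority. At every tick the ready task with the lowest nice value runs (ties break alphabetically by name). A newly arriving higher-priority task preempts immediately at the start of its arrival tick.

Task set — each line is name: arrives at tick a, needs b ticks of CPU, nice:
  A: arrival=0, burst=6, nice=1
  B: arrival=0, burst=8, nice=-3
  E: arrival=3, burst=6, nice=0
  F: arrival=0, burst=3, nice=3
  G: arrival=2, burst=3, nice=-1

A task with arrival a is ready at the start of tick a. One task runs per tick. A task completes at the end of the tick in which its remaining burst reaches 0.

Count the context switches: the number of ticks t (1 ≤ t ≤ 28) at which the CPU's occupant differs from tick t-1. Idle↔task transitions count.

context switches = 5

t=0: ready={A,B,F} → run B
t=1: ready={A,B,F} → run B
t=2: ready={A,B,F,G} → run B
t=3: ready={A,B,E,F,G} → run B
t=4: ready={A,B,E,F,G} → run B
t=5: ready={A,B,E,F,G} → run B
t=6: ready={A,B,E,F,G} → run B
t=7: ready={A,B,E,F,G} → run B
t=8: ready={A,E,F,G} → run G
t=9: ready={A,E,F,G} → run G
t=10: ready={A,E,F,G} → run G
t=11: ready={A,E,F} → run E
t=12: ready={A,E,F} → run E
t=13: ready={A,E,F} → run E
t=14: ready={A,E,F} → run E
t=15: ready={A,E,F} → run E
t=16: ready={A,E,F} → run E
t=17: ready={A,F} → run A
t=18: ready={A,F} → run A
t=19: ready={A,F} → run A
t=20: ready={A,F} → run A
t=21: ready={A,F} → run A
t=22: ready={A,F} → run A
t=23: ready={F} → run F
t=24: ready={F} → run F
t=25: ready={F} → run F
t=26: (idle)
t=27: (idle)
t=28: (idle)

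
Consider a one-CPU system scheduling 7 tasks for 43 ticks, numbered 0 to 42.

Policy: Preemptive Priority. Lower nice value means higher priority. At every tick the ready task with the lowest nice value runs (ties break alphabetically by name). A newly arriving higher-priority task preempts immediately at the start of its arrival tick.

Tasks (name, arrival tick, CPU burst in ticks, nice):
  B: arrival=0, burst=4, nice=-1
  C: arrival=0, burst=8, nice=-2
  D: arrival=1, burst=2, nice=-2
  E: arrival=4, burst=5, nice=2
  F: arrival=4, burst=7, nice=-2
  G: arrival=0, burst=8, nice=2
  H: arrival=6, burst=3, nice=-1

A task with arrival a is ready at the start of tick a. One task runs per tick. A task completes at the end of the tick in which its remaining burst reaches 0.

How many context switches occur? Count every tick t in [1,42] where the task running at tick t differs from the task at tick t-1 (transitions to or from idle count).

t=0: ready={B,C,G} → run C
t=1: ready={B,C,D,G} → run C
t=2: ready={B,C,D,G} → run C
t=3: ready={B,C,D,G} → run C
t=4: ready={B,C,D,E,F,G} → run C
t=5: ready={B,C,D,E,F,G} → run C
t=6: ready={B,C,D,E,F,G,H} → run C
t=7: ready={B,C,D,E,F,G,H} → run C
t=8: ready={B,D,E,F,G,H} → run D
t=9: ready={B,D,E,F,G,H} → run D
t=10: ready={B,E,F,G,H} → run F
t=11: ready={B,E,F,G,H} → run F
t=12: ready={B,E,F,G,H} → run F
t=13: ready={B,E,F,G,H} → run F
t=14: ready={B,E,F,G,H} → run F
t=15: ready={B,E,F,G,H} → run F
t=16: ready={B,E,F,G,H} → run F
t=17: ready={B,E,G,H} → run B
t=18: ready={B,E,G,H} → run B
t=19: ready={B,E,G,H} → run B
t=20: ready={B,E,G,H} → run B
t=21: ready={E,G,H} → run H
t=22: ready={E,G,H} → run H
t=23: ready={E,G,H} → run H
t=24: ready={E,G} → run E
t=25: ready={E,G} → run E
t=26: ready={E,G} → run E
t=27: ready={E,G} → run E
t=28: ready={E,G} → run E
t=29: ready={G} → run G
t=30: ready={G} → run G
t=31: ready={G} → run G
t=32: ready={G} → run G
t=33: ready={G} → run G
t=34: ready={G} → run G
t=35: ready={G} → run G
t=36: ready={G} → run G
t=37: (idle)
t=38: (idle)
t=39: (idle)
t=40: (idle)
t=41: (idle)
t=42: (idle)

context switches = 7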